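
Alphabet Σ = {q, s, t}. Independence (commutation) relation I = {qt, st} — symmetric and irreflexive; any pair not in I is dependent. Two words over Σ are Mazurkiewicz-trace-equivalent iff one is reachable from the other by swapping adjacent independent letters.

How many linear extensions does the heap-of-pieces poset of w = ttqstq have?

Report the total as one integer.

0(t) covers ∅
1(t) covers 0:t
2(q) covers ∅
3(s) covers 2:q
4(t) covers 1:t
5(q) covers 3:s
floor of heap: 0:t, 2:q
completions by unplaced set U, small U first (add the entries for U minus each lowest piece of U):
  |U|=1: {4}:1  {5}:1
  |U|=2: {1,4}:1  {3,5}:1  {4,5}:2
  |U|=3: {0,1,4}:1  {1,4,5}:3  {2,3,5}:1  {3,4,5}:3
  |U|=4: {0,1,4,5}:4  {1,3,4,5}:6  {2,3,4,5}:4
  start at 0(t): 10
  start at 2(q): 10
sum over floor = 20

20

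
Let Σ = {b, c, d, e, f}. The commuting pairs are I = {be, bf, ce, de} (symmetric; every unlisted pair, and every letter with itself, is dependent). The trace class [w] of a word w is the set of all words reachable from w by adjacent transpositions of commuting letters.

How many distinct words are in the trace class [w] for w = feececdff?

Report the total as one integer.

drop 0:f onto floor
drop 1:e onto {0:f}
drop 2:e onto {1:e}
drop 3:c onto {0:f}
drop 4:e onto {2:e}
drop 5:c onto {3:c}
drop 6:d onto {5:c}
drop 7:f onto {4:e, 6:d}
drop 8:f onto {7:f}
ground layer = {0:f}
drop-orders for the pieces not yet dropped (sum over which currently-grounded one goes next):
  1 to go: {8} 1
  2 to go: {7,8} 1
  3 to go: {4,7,8} 1  {6,7,8} 1
  4 to go: {2,4,7,8} 1  {4,6,7,8} 2  {5,6,7,8} 1
  5 to go: {1,2,4,7,8} 1  {2,4,6,7,8} 3  {3,5,6,7,8} 1  {4,5,6,7,8} 3
  6 to go: {1,2,4,6,7,8} 4  {2,4,5,6,7,8} 6  {3,4,5,6,7,8} 4
  7 to go: {1,2,4,5,6,7,8} 10  {2,3,4,5,6,7,8} 10
  if 0:f drops first: 20 orders

20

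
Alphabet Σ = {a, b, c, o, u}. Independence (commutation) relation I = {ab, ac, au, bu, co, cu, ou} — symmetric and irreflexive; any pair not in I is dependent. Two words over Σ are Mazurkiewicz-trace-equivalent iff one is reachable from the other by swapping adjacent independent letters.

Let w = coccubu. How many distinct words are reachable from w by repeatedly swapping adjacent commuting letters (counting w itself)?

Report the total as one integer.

84

piece 0:c — minimal
piece 1:o — minimal
piece 2:c rests on {0:c}
piece 3:c rests on {2:c}
piece 4:u — minimal
piece 5:b rests on {1:o, 3:c}
piece 6:u rests on {4:u}
minimal pieces: {0:c, 1:o, 4:u}
ways to finish when only these pieces remain (= sum over removing one remaining piece with nothing left below it):
  1 left: {5}→1  {6}→1
  2 left: {1,5}→1  {3,5}→1  {4,6}→1  {5,6}→2
  3 left: {1,3,5}→2  {1,5,6}→3  {2,3,5}→1  {3,5,6}→3  {4,5,6}→3
  4 left: {0,2,3,5}→1  {1,2,3,5}→3  {1,3,5,6}→8  {1,4,5,6}→6  {2,3,5,6}→4  {3,4,5,6}→6
  5 left: {0,1,2,3,5}→4  {0,2,3,5,6}→5  {1,2,3,5,6}→15  {1,3,4,5,6}→20  {2,3,4,5,6}→10
  placing 0:c first → 45 extensions
  placing 1:o first → 15 extensions
  placing 4:u first → 24 extensions
total linear extensions = 84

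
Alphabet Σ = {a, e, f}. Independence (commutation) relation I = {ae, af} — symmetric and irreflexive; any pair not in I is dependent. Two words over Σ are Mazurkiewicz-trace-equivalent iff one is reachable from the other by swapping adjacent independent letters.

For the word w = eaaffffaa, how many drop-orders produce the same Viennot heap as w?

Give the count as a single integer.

piece 0:e — minimal
piece 1:a — minimal
piece 2:a rests on {1:a}
piece 3:f rests on {0:e}
piece 4:f rests on {3:f}
piece 5:f rests on {4:f}
piece 6:f rests on {5:f}
piece 7:a rests on {2:a}
piece 8:a rests on {7:a}
minimal pieces: {0:e, 1:a}
ways to finish when only these pieces remain (= sum over removing one remaining piece with nothing left below it):
  1 left: {6}→1  {8}→1
  2 left: {5,6}→1  {6,8}→2  {7,8}→1
  3 left: {2,7,8}→1  {4,5,6}→1  {5,6,8}→3  {6,7,8}→3
  4 left: {1,2,7,8}→1  {2,6,7,8}→4  {3,4,5,6}→1  {4,5,6,8}→4  {5,6,7,8}→6
  5 left: {0,3,4,5,6}→1  {1,2,6,7,8}→5  {2,5,6,7,8}→10  {3,4,5,6,8}→5  {4,5,6,7,8}→10
  6 left: {0,3,4,5,6,8}→6  {1,2,5,6,7,8}→15  {2,4,5,6,7,8}→20  {3,4,5,6,7,8}→15
  7 left: {0,3,4,5,6,7,8}→21  {1,2,4,5,6,7,8}→35  {2,3,4,5,6,7,8}→35
  placing 0:e first → 70 extensions
  placing 1:a first → 56 extensions
total linear extensions = 126

126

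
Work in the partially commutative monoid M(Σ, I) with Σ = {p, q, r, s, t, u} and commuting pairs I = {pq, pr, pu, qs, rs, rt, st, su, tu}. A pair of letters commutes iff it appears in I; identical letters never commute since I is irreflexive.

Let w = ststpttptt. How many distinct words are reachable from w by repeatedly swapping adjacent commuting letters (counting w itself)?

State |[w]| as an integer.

6

piece 0:s — minimal
piece 1:t — minimal
piece 2:s rests on {0:s}
piece 3:t rests on {1:t}
piece 4:p rests on {2:s, 3:t}
piece 5:t rests on {4:p}
piece 6:t rests on {5:t}
piece 7:p rests on {6:t}
piece 8:t rests on {7:p}
piece 9:t rests on {8:t}
minimal pieces: {0:s, 1:t}
ways to finish when only these pieces remain (= sum over removing one remaining piece with nothing left below it):
  1 left: {9}→1
  2 left: {8,9}→1
  3 left: {7,8,9}→1
  4 left: {6,7,8,9}→1
  5 left: {5,6,7,8,9}→1
  6 left: {4,5,6,7,8,9}→1
  7 left: {2,4,5,6,7,8,9}→1  {3,4,5,6,7,8,9}→1
  8 left: {0,2,4,5,6,7,8,9}→1  {1,3,4,5,6,7,8,9}→1  {2,3,4,5,6,7,8,9}→2
  placing 0:s first → 3 extensions
  placing 1:t first → 3 extensions
total linear extensions = 6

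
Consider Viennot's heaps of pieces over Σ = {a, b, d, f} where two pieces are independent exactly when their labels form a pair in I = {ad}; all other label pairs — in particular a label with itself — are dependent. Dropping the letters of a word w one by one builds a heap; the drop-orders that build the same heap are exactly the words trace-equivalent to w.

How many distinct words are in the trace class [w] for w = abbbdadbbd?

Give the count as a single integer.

3

piece 0:a — minimal
piece 1:b rests on {0:a}
piece 2:b rests on {1:b}
piece 3:b rests on {2:b}
piece 4:d rests on {3:b}
piece 5:a rests on {3:b}
piece 6:d rests on {4:d}
piece 7:b rests on {5:a, 6:d}
piece 8:b rests on {7:b}
piece 9:d rests on {8:b}
minimal pieces: {0:a}
ways to finish when only these pieces remain (= sum over removing one remaining piece with nothing left below it):
  1 left: {9}→1
  2 left: {8,9}→1
  3 left: {7,8,9}→1
  4 left: {5,7,8,9}→1  {6,7,8,9}→1
  5 left: {4,6,7,8,9}→1  {5,6,7,8,9}→2
  6 left: {4,5,6,7,8,9}→3
  7 left: {3,4,5,6,7,8,9}→3
  8 left: {2,3,4,5,6,7,8,9}→3
  placing 0:a first → 3 extensions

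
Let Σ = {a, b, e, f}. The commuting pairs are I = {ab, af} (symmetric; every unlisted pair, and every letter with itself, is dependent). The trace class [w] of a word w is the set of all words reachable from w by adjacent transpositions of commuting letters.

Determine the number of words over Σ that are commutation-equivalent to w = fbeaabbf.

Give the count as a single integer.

10

piece 0:f — minimal
piece 1:b rests on {0:f}
piece 2:e rests on {1:b}
piece 3:a rests on {2:e}
piece 4:a rests on {3:a}
piece 5:b rests on {2:e}
piece 6:b rests on {5:b}
piece 7:f rests on {6:b}
minimal pieces: {0:f}
ways to finish when only these pieces remain (= sum over removing one remaining piece with nothing left below it):
  1 left: {4}→1  {7}→1
  2 left: {3,4}→1  {4,7}→2  {6,7}→1
  3 left: {3,4,7}→3  {4,6,7}→3  {5,6,7}→1
  4 left: {3,4,6,7}→6  {4,5,6,7}→4
  5 left: {3,4,5,6,7}→10
  6 left: {2,3,4,5,6,7}→10
  placing 0:f first → 10 extensions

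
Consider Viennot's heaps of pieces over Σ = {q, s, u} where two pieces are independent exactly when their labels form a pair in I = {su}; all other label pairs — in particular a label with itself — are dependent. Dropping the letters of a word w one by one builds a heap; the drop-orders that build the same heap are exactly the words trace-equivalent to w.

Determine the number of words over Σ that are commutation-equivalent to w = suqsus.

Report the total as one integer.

6

drop 0:s onto floor
drop 1:u onto floor
drop 2:q onto {0:s, 1:u}
drop 3:s onto {2:q}
drop 4:u onto {2:q}
drop 5:s onto {3:s}
ground layer = {0:s, 1:u}
drop-orders for the pieces not yet dropped (sum over which currently-grounded one goes next):
  1 to go: {4} 1  {5} 1
  2 to go: {3,5} 1  {4,5} 2
  3 to go: {3,4,5} 3
  4 to go: {2,3,4,5} 3
  if 0:s drops first: 3 orders
  if 1:u drops first: 3 orders
heap linearizations: 6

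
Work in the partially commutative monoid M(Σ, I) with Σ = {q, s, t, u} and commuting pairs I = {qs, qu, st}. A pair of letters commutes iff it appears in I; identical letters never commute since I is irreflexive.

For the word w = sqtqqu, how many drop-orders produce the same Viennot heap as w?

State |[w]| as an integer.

#0=s has no predecessor
#1=q has no predecessor
#2=t depends on [1:q]
#3=q depends on [2:t]
#4=q depends on [3:q]
#5=u depends on [0:s, 2:t]
sources: [0:s, 1:q]
N(rest) = Σ N(rest − s) over sources s of rest; N(one piece) = 1:
  size 1 → [4]=1  [5]=1
  size 2 → [0,5]=1  [3,4]=1  [4,5]=2
  size 3 → [0,4,5]=3  [3,4,5]=3
  size 4 → [0,3,4,5]=6  [2,3,4,5]=3
  first=0(s) contributes 3
  first=1(q) contributes 9
|[w]| = 12

12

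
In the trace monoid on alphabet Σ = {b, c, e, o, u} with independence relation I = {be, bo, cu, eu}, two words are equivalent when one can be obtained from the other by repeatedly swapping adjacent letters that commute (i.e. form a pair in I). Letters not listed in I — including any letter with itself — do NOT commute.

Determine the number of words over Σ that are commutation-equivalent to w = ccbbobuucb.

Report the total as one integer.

#0=c has no predecessor
#1=c depends on [0:c]
#2=b depends on [1:c]
#3=b depends on [2:b]
#4=o depends on [1:c]
#5=b depends on [3:b]
#6=u depends on [4:o, 5:b]
#7=u depends on [6:u]
#8=c depends on [4:o, 5:b]
#9=b depends on [7:u, 8:c]
sources: [0:c]
N(rest) = Σ N(rest − s) over sources s of rest; N(one piece) = 1:
  size 1 → [9]=1
  size 2 → [7,9]=1  [8,9]=1
  size 3 → [6,7,9]=1  [7,8,9]=2
  size 4 → [6,7,8,9]=3
  size 5 → [4,6,7,8,9]=3  [5,6,7,8,9]=3
  size 6 → [3,5,6,7,8,9]=3  [4,5,6,7,8,9]=6
  size 7 → [2,3,5,6,7,8,9]=3  [3,4,5,6,7,8,9]=9
  size 8 → [2,3,4,5,6,7,8,9]=12
  first=0(c) contributes 12

12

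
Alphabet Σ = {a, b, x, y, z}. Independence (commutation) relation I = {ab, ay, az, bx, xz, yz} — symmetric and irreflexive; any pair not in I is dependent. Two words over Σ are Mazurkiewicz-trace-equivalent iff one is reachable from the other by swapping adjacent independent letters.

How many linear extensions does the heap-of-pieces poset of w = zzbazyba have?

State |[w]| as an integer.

56

drop 0:z onto floor
drop 1:z onto {0:z}
drop 2:b onto {1:z}
drop 3:a onto floor
drop 4:z onto {2:b}
drop 5:y onto {2:b}
drop 6:b onto {4:z, 5:y}
drop 7:a onto {3:a}
ground layer = {0:z, 3:a}
drop-orders for the pieces not yet dropped (sum over which currently-grounded one goes next):
  1 to go: {6} 1  {7} 1
  2 to go: {3,7} 1  {4,6} 1  {5,6} 1  {6,7} 2
  3 to go: {3,6,7} 3  {4,5,6} 2  {4,6,7} 3  {5,6,7} 3
  4 to go: {2,4,5,6} 2  {3,4,6,7} 6  {3,5,6,7} 6  {4,5,6,7} 8
  5 to go: {1,2,4,5,6} 2  {2,4,5,6,7} 10  {3,4,5,6,7} 20
  6 to go: {0,1,2,4,5,6} 2  {1,2,4,5,6,7} 12  {2,3,4,5,6,7} 30
  if 0:z drops first: 42 orders
  if 3:a drops first: 14 orders
heap linearizations: 56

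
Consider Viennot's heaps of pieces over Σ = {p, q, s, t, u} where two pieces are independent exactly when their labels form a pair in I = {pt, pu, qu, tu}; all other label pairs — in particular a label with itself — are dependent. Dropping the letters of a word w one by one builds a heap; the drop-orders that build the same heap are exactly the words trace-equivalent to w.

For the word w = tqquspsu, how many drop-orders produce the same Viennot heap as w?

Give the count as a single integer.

4

0(t) covers ∅
1(q) covers 0:t
2(q) covers 1:q
3(u) covers ∅
4(s) covers 2:q, 3:u
5(p) covers 4:s
6(s) covers 5:p
7(u) covers 6:s
floor of heap: 0:t, 3:u
completions by unplaced set U, small U first (add the entries for U minus each lowest piece of U):
  |U|=1: {7}:1
  |U|=2: {6,7}:1
  |U|=3: {5,6,7}:1
  |U|=4: {4,5,6,7}:1
  |U|=5: {2,4,5,6,7}:1  {3,4,5,6,7}:1
  |U|=6: {1,2,4,5,6,7}:1  {2,3,4,5,6,7}:2
  start at 0(t): 3
  start at 3(u): 1
sum over floor = 4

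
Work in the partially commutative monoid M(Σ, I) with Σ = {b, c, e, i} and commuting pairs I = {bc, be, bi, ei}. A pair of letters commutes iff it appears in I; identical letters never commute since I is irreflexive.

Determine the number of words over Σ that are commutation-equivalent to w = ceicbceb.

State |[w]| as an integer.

drop 0:c onto floor
drop 1:e onto {0:c}
drop 2:i onto {0:c}
drop 3:c onto {1:e, 2:i}
drop 4:b onto floor
drop 5:c onto {3:c}
drop 6:e onto {5:c}
drop 7:b onto {4:b}
ground layer = {0:c, 4:b}
drop-orders for the pieces not yet dropped (sum over which currently-grounded one goes next):
  1 to go: {6} 1  {7} 1
  2 to go: {4,7} 1  {5,6} 1  {6,7} 2
  3 to go: {3,5,6} 1  {4,6,7} 3  {5,6,7} 3
  4 to go: {1,3,5,6} 1  {2,3,5,6} 1  {3,5,6,7} 4  {4,5,6,7} 6
  5 to go: {1,2,3,5,6} 2  {1,3,5,6,7} 5  {2,3,5,6,7} 5  {3,4,5,6,7} 10
  6 to go: {0,1,2,3,5,6} 2  {1,2,3,5,6,7} 12  {1,3,4,5,6,7} 15  {2,3,4,5,6,7} 15
  if 0:c drops first: 42 orders
  if 4:b drops first: 14 orders
heap linearizations: 56

56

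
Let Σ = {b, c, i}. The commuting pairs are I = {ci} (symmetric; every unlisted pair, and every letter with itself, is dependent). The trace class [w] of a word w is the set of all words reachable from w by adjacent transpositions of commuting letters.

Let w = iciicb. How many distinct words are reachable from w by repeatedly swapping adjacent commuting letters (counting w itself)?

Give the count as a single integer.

10

#0=i has no predecessor
#1=c has no predecessor
#2=i depends on [0:i]
#3=i depends on [2:i]
#4=c depends on [1:c]
#5=b depends on [3:i, 4:c]
sources: [0:i, 1:c]
N(rest) = Σ N(rest − s) over sources s of rest; N(one piece) = 1:
  size 1 → [5]=1
  size 2 → [3,5]=1  [4,5]=1
  size 3 → [1,4,5]=1  [2,3,5]=1  [3,4,5]=2
  size 4 → [0,2,3,5]=1  [1,3,4,5]=3  [2,3,4,5]=3
  first=0(i) contributes 6
  first=1(c) contributes 4
|[w]| = 10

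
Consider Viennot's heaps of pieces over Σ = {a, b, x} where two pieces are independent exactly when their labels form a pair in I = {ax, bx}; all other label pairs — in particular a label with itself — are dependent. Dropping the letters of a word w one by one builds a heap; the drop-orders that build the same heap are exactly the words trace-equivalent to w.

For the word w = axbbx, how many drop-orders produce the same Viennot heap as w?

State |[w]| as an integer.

0(a) covers ∅
1(x) covers ∅
2(b) covers 0:a
3(b) covers 2:b
4(x) covers 1:x
floor of heap: 0:a, 1:x
completions by unplaced set U, small U first (add the entries for U minus each lowest piece of U):
  |U|=1: {3}:1  {4}:1
  |U|=2: {1,4}:1  {2,3}:1  {3,4}:2
  |U|=3: {0,2,3}:1  {1,3,4}:3  {2,3,4}:3
  start at 0(a): 6
  start at 1(x): 4
sum over floor = 10

10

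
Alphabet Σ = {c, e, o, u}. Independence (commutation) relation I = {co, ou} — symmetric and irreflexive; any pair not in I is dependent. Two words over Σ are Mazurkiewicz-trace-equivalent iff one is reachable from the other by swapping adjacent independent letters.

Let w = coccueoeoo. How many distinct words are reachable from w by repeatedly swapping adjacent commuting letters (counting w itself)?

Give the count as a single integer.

0(c) covers ∅
1(o) covers ∅
2(c) covers 0:c
3(c) covers 2:c
4(u) covers 3:c
5(e) covers 1:o, 4:u
6(o) covers 5:e
7(e) covers 6:o
8(o) covers 7:e
9(o) covers 8:o
floor of heap: 0:c, 1:o
completions by unplaced set U, small U first (add the entries for U minus each lowest piece of U):
  |U|=1: {9}:1
  |U|=2: {8,9}:1
  |U|=3: {7,8,9}:1
  |U|=4: {6,7,8,9}:1
  |U|=5: {5,6,7,8,9}:1
  |U|=6: {1,5,6,7,8,9}:1  {4,5,6,7,8,9}:1
  |U|=7: {1,4,5,6,7,8,9}:2  {3,4,5,6,7,8,9}:1
  |U|=8: {1,3,4,5,6,7,8,9}:3  {2,3,4,5,6,7,8,9}:1
  start at 0(c): 4
  start at 1(o): 1
sum over floor = 5

5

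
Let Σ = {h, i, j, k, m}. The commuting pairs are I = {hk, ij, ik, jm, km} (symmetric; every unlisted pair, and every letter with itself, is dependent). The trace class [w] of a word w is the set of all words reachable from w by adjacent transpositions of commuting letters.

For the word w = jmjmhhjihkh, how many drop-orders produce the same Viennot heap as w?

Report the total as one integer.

piece 0:j — minimal
piece 1:m — minimal
piece 2:j rests on {0:j}
piece 3:m rests on {1:m}
piece 4:h rests on {2:j, 3:m}
piece 5:h rests on {4:h}
piece 6:j rests on {5:h}
piece 7:i rests on {5:h}
piece 8:h rests on {6:j, 7:i}
piece 9:k rests on {6:j}
piece 10:h rests on {8:h}
minimal pieces: {0:j, 1:m}
ways to finish when only these pieces remain (= sum over removing one remaining piece with nothing left below it):
  1 left: {9}→1  {10}→1
  2 left: {8,10}→1  {9,10}→2
  3 left: {7,8,10}→1  {8,9,10}→3
  4 left: {6,8,9,10}→3  {7,8,9,10}→4
  5 left: {6,7,8,9,10}→7
  6 left: {5,6,7,8,9,10}→7
  7 left: {4,5,6,7,8,9,10}→7
  8 left: {2,4,5,6,7,8,9,10}→7  {3,4,5,6,7,8,9,10}→7
  9 left: {0,2,4,5,6,7,8,9,10}→7  {1,3,4,5,6,7,8,9,10}→7  {2,3,4,5,6,7,8,9,10}→14
  placing 0:j first → 21 extensions
  placing 1:m first → 21 extensions
total linear extensions = 42

42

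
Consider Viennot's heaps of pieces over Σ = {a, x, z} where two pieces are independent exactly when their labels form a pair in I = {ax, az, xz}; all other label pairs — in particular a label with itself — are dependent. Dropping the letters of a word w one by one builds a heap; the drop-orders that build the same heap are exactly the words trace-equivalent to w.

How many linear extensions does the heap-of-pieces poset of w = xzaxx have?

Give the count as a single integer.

20

#0=x has no predecessor
#1=z has no predecessor
#2=a has no predecessor
#3=x depends on [0:x]
#4=x depends on [3:x]
sources: [0:x, 1:z, 2:a]
N(rest) = Σ N(rest − s) over sources s of rest; N(one piece) = 1:
  size 1 → [1]=1  [2]=1  [4]=1
  size 2 → [1,2]=2  [1,4]=2  [2,4]=2  [3,4]=1
  size 3 → [0,3,4]=1  [1,2,4]=6  [1,3,4]=3  [2,3,4]=3
  first=0(x) contributes 12
  first=1(z) contributes 4
  first=2(a) contributes 4
|[w]| = 20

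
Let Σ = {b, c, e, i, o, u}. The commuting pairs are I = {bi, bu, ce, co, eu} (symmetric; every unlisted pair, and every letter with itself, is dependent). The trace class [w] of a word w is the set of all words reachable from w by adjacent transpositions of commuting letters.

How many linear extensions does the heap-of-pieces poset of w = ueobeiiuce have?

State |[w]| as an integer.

6

drop 0:u onto floor
drop 1:e onto floor
drop 2:o onto {0:u, 1:e}
drop 3:b onto {2:o}
drop 4:e onto {3:b}
drop 5:i onto {4:e}
drop 6:i onto {5:i}
drop 7:u onto {6:i}
drop 8:c onto {7:u}
drop 9:e onto {6:i}
ground layer = {0:u, 1:e}
drop-orders for the pieces not yet dropped (sum over which currently-grounded one goes next):
  1 to go: {8} 1  {9} 1
  2 to go: {7,8} 1  {8,9} 2
  3 to go: {7,8,9} 3
  4 to go: {6,7,8,9} 3
  5 to go: {5,6,7,8,9} 3
  6 to go: {4,5,6,7,8,9} 3
  7 to go: {3,4,5,6,7,8,9} 3
  8 to go: {2,3,4,5,6,7,8,9} 3
  if 0:u drops first: 3 orders
  if 1:e drops first: 3 orders
heap linearizations: 6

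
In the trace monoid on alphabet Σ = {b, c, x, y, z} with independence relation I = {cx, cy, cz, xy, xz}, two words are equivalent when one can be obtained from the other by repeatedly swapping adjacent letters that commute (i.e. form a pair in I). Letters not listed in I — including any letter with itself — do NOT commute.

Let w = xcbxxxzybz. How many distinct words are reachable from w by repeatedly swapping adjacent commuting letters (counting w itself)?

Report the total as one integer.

20

drop 0:x onto floor
drop 1:c onto floor
drop 2:b onto {0:x, 1:c}
drop 3:x onto {2:b}
drop 4:x onto {3:x}
drop 5:x onto {4:x}
drop 6:z onto {2:b}
drop 7:y onto {6:z}
drop 8:b onto {5:x, 7:y}
drop 9:z onto {8:b}
ground layer = {0:x, 1:c}
drop-orders for the pieces not yet dropped (sum over which currently-grounded one goes next):
  1 to go: {9} 1
  2 to go: {8,9} 1
  3 to go: {5,8,9} 1  {7,8,9} 1
  4 to go: {4,5,8,9} 1  {5,7,8,9} 2  {6,7,8,9} 1
  5 to go: {3,4,5,8,9} 1  {4,5,7,8,9} 3  {5,6,7,8,9} 3
  6 to go: {3,4,5,7,8,9} 4  {4,5,6,7,8,9} 6
  7 to go: {3,4,5,6,7,8,9} 10
  8 to go: {2,3,4,5,6,7,8,9} 10
  if 0:x drops first: 10 orders
  if 1:c drops first: 10 orders
heap linearizations: 20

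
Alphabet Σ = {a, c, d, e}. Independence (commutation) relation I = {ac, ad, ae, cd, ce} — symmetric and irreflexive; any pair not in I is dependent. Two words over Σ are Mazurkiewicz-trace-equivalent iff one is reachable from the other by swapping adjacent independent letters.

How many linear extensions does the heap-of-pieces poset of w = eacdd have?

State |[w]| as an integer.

20

0(e) covers ∅
1(a) covers ∅
2(c) covers ∅
3(d) covers 0:e
4(d) covers 3:d
floor of heap: 0:e, 1:a, 2:c
completions by unplaced set U, small U first (add the entries for U minus each lowest piece of U):
  |U|=1: {1}:1  {2}:1  {4}:1
  |U|=2: {1,2}:2  {1,4}:2  {2,4}:2  {3,4}:1
  |U|=3: {0,3,4}:1  {1,2,4}:6  {1,3,4}:3  {2,3,4}:3
  start at 0(e): 12
  start at 1(a): 4
  start at 2(c): 4
sum over floor = 20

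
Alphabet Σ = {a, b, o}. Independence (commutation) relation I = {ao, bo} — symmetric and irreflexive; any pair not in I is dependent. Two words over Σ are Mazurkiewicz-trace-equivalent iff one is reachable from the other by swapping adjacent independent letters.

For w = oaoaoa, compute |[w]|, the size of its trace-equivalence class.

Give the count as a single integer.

20

piece 0:o — minimal
piece 1:a — minimal
piece 2:o rests on {0:o}
piece 3:a rests on {1:a}
piece 4:o rests on {2:o}
piece 5:a rests on {3:a}
minimal pieces: {0:o, 1:a}
ways to finish when only these pieces remain (= sum over removing one remaining piece with nothing left below it):
  1 left: {4}→1  {5}→1
  2 left: {2,4}→1  {3,5}→1  {4,5}→2
  3 left: {0,2,4}→1  {1,3,5}→1  {2,4,5}→3  {3,4,5}→3
  4 left: {0,2,4,5}→4  {1,3,4,5}→4  {2,3,4,5}→6
  placing 0:o first → 10 extensions
  placing 1:a first → 10 extensions
total linear extensions = 20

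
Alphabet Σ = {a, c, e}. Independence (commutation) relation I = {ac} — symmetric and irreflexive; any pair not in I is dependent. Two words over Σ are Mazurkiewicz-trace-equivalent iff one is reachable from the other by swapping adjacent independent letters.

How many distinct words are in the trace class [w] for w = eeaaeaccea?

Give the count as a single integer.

drop 0:e onto floor
drop 1:e onto {0:e}
drop 2:a onto {1:e}
drop 3:a onto {2:a}
drop 4:e onto {3:a}
drop 5:a onto {4:e}
drop 6:c onto {4:e}
drop 7:c onto {6:c}
drop 8:e onto {5:a, 7:c}
drop 9:a onto {8:e}
ground layer = {0:e}
drop-orders for the pieces not yet dropped (sum over which currently-grounded one goes next):
  1 to go: {9} 1
  2 to go: {8,9} 1
  3 to go: {5,8,9} 1  {7,8,9} 1
  4 to go: {5,7,8,9} 2  {6,7,8,9} 1
  5 to go: {5,6,7,8,9} 3
  6 to go: {4,5,6,7,8,9} 3
  7 to go: {3,4,5,6,7,8,9} 3
  8 to go: {2,3,4,5,6,7,8,9} 3
  if 0:e drops first: 3 orders

3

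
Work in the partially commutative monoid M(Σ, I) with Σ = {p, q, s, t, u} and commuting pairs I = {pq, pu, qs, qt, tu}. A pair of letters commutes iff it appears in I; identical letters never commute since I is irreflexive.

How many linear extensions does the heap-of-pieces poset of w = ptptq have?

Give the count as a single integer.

#0=p has no predecessor
#1=t depends on [0:p]
#2=p depends on [1:t]
#3=t depends on [2:p]
#4=q has no predecessor
sources: [0:p, 4:q]
N(rest) = Σ N(rest − s) over sources s of rest; N(one piece) = 1:
  size 1 → [3]=1  [4]=1
  size 2 → [2,3]=1  [3,4]=2
  size 3 → [1,2,3]=1  [2,3,4]=3
  first=0(p) contributes 4
  first=4(q) contributes 1
|[w]| = 5

5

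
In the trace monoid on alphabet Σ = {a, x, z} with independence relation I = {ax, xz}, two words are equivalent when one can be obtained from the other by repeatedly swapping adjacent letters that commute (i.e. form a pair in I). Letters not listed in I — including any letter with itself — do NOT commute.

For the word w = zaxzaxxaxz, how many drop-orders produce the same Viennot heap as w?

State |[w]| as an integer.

#0=z has no predecessor
#1=a depends on [0:z]
#2=x has no predecessor
#3=z depends on [1:a]
#4=a depends on [3:z]
#5=x depends on [2:x]
#6=x depends on [5:x]
#7=a depends on [4:a]
#8=x depends on [6:x]
#9=z depends on [7:a]
sources: [0:z, 2:x]
N(rest) = Σ N(rest − s) over sources s of rest; N(one piece) = 1:
  size 1 → [8]=1  [9]=1
  size 2 → [6,8]=1  [7,9]=1  [8,9]=2
  size 3 → [4,7,9]=1  [5,6,8]=1  [6,8,9]=3  [7,8,9]=3
  size 4 → [2,5,6,8]=1  [3,4,7,9]=1  [4,7,8,9]=4  [5,6,8,9]=4  [6,7,8,9]=6
  size 5 → [1,3,4,7,9]=1  [2,5,6,8,9]=5  [3,4,7,8,9]=5  [4,6,7,8,9]=10  [5,6,7,8,9]=10
  size 6 → [0,1,3,4,7,9]=1  [1,3,4,7,8,9]=6  [2,5,6,7,8,9]=15  [3,4,6,7,8,9]=15  [4,5,6,7,8,9]=20
  size 7 → [0,1,3,4,7,8,9]=7  [1,3,4,6,7,8,9]=21  [2,4,5,6,7,8,9]=35  [3,4,5,6,7,8,9]=35
  size 8 → [0,1,3,4,6,7,8,9]=28  [1,3,4,5,6,7,8,9]=56  [2,3,4,5,6,7,8,9]=70
  first=0(z) contributes 126
  first=2(x) contributes 84
|[w]| = 210

210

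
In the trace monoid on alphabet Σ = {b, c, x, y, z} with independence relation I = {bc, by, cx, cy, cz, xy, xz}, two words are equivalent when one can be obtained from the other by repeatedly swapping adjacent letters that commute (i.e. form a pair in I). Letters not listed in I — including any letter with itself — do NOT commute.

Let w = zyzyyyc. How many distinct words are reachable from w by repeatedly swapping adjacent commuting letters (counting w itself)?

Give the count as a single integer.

7

drop 0:z onto floor
drop 1:y onto {0:z}
drop 2:z onto {1:y}
drop 3:y onto {2:z}
drop 4:y onto {3:y}
drop 5:y onto {4:y}
drop 6:c onto floor
ground layer = {0:z, 6:c}
drop-orders for the pieces not yet dropped (sum over which currently-grounded one goes next):
  1 to go: {5} 1  {6} 1
  2 to go: {4,5} 1  {5,6} 2
  3 to go: {3,4,5} 1  {4,5,6} 3
  4 to go: {2,3,4,5} 1  {3,4,5,6} 4
  5 to go: {1,2,3,4,5} 1  {2,3,4,5,6} 5
  if 0:z drops first: 6 orders
  if 6:c drops first: 1 orders
heap linearizations: 7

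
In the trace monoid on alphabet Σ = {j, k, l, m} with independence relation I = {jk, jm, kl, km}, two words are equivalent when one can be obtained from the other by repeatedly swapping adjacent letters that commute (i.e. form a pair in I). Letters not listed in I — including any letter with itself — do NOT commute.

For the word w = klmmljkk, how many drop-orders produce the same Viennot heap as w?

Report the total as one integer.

0(k) covers ∅
1(l) covers ∅
2(m) covers 1:l
3(m) covers 2:m
4(l) covers 3:m
5(j) covers 4:l
6(k) covers 0:k
7(k) covers 6:k
floor of heap: 0:k, 1:l
completions by unplaced set U, small U first (add the entries for U minus each lowest piece of U):
  |U|=1: {5}:1  {7}:1
  |U|=2: {4,5}:1  {5,7}:2  {6,7}:1
  |U|=3: {0,6,7}:1  {3,4,5}:1  {4,5,7}:3  {5,6,7}:3
  |U|=4: {0,5,6,7}:4  {2,3,4,5}:1  {3,4,5,7}:4  {4,5,6,7}:6
  |U|=5: {0,4,5,6,7}:10  {1,2,3,4,5}:1  {2,3,4,5,7}:5  {3,4,5,6,7}:10
  |U|=6: {0,3,4,5,6,7}:20  {1,2,3,4,5,7}:6  {2,3,4,5,6,7}:15
  start at 0(k): 21
  start at 1(l): 35
sum over floor = 56

56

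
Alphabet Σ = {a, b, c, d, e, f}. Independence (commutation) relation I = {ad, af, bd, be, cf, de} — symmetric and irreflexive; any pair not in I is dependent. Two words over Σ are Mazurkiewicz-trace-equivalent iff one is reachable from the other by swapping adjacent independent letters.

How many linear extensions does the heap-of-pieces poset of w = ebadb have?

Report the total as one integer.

0(e) covers ∅
1(b) covers ∅
2(a) covers 0:e, 1:b
3(d) covers ∅
4(b) covers 2:a
floor of heap: 0:e, 1:b, 3:d
completions by unplaced set U, small U first (add the entries for U minus each lowest piece of U):
  |U|=1: {3}:1  {4}:1
  |U|=2: {2,4}:1  {3,4}:2
  |U|=3: {0,2,4}:1  {1,2,4}:1  {2,3,4}:3
  start at 0(e): 4
  start at 1(b): 4
  start at 3(d): 2
sum over floor = 10

10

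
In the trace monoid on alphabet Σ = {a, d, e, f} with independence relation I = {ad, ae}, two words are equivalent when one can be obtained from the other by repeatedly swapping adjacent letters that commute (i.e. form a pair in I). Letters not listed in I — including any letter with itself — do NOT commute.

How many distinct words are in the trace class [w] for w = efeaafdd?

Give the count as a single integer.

3

#0=e has no predecessor
#1=f depends on [0:e]
#2=e depends on [1:f]
#3=a depends on [1:f]
#4=a depends on [3:a]
#5=f depends on [2:e, 4:a]
#6=d depends on [5:f]
#7=d depends on [6:d]
sources: [0:e]
N(rest) = Σ N(rest − s) over sources s of rest; N(one piece) = 1:
  size 1 → [7]=1
  size 2 → [6,7]=1
  size 3 → [5,6,7]=1
  size 4 → [2,5,6,7]=1  [4,5,6,7]=1
  size 5 → [2,4,5,6,7]=2  [3,4,5,6,7]=1
  size 6 → [2,3,4,5,6,7]=3
  first=0(e) contributes 3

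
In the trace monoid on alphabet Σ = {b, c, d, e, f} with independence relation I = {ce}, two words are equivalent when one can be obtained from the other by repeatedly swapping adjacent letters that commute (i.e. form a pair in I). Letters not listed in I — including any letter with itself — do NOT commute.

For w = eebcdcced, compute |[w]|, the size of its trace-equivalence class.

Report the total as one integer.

0(e) covers ∅
1(e) covers 0:e
2(b) covers 1:e
3(c) covers 2:b
4(d) covers 3:c
5(c) covers 4:d
6(c) covers 5:c
7(e) covers 4:d
8(d) covers 6:c, 7:e
floor of heap: 0:e
completions by unplaced set U, small U first (add the entries for U minus each lowest piece of U):
  |U|=1: {8}:1
  |U|=2: {6,8}:1  {7,8}:1
  |U|=3: {5,6,8}:1  {6,7,8}:2
  |U|=4: {5,6,7,8}:3
  |U|=5: {4,5,6,7,8}:3
  |U|=6: {3,4,5,6,7,8}:3
  |U|=7: {2,3,4,5,6,7,8}:3
  start at 0(e): 3

3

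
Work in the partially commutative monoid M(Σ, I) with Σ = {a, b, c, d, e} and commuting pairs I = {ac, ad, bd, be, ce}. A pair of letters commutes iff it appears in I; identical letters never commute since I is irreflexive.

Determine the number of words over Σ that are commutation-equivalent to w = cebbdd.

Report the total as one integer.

16

0(c) covers ∅
1(e) covers ∅
2(b) covers 0:c
3(b) covers 2:b
4(d) covers 0:c, 1:e
5(d) covers 4:d
floor of heap: 0:c, 1:e
completions by unplaced set U, small U first (add the entries for U minus each lowest piece of U):
  |U|=1: {3}:1  {5}:1
  |U|=2: {2,3}:1  {3,5}:2  {4,5}:1
  |U|=3: {1,4,5}:1  {2,3,5}:3  {3,4,5}:3
  |U|=4: {1,3,4,5}:4  {2,3,4,5}:6
  start at 0(c): 10
  start at 1(e): 6
sum over floor = 16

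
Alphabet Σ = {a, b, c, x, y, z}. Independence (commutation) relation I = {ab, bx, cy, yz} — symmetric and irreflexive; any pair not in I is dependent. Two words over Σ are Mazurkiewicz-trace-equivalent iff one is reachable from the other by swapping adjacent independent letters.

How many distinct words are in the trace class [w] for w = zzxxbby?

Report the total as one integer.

drop 0:z onto floor
drop 1:z onto {0:z}
drop 2:x onto {1:z}
drop 3:x onto {2:x}
drop 4:b onto {1:z}
drop 5:b onto {4:b}
drop 6:y onto {3:x, 5:b}
ground layer = {0:z}
drop-orders for the pieces not yet dropped (sum over which currently-grounded one goes next):
  1 to go: {6} 1
  2 to go: {3,6} 1  {5,6} 1
  3 to go: {2,3,6} 1  {3,5,6} 2  {4,5,6} 1
  4 to go: {2,3,5,6} 3  {3,4,5,6} 3
  5 to go: {2,3,4,5,6} 6
  if 0:z drops first: 6 orders

6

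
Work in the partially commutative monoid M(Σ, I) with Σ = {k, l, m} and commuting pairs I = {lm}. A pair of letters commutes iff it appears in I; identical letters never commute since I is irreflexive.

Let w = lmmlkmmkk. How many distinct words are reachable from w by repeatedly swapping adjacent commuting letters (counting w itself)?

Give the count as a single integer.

6

drop 0:l onto floor
drop 1:m onto floor
drop 2:m onto {1:m}
drop 3:l onto {0:l}
drop 4:k onto {2:m, 3:l}
drop 5:m onto {4:k}
drop 6:m onto {5:m}
drop 7:k onto {6:m}
drop 8:k onto {7:k}
ground layer = {0:l, 1:m}
drop-orders for the pieces not yet dropped (sum over which currently-grounded one goes next):
  1 to go: {8} 1
  2 to go: {7,8} 1
  3 to go: {6,7,8} 1
  4 to go: {5,6,7,8} 1
  5 to go: {4,5,6,7,8} 1
  6 to go: {2,4,5,6,7,8} 1  {3,4,5,6,7,8} 1
  7 to go: {0,3,4,5,6,7,8} 1  {1,2,4,5,6,7,8} 1  {2,3,4,5,6,7,8} 2
  if 0:l drops first: 3 orders
  if 1:m drops first: 3 orders
heap linearizations: 6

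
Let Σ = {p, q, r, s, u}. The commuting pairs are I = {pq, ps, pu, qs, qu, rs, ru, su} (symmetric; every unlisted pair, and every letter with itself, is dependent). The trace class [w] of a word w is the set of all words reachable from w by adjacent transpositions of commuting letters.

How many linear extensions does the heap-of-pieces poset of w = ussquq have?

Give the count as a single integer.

drop 0:u onto floor
drop 1:s onto floor
drop 2:s onto {1:s}
drop 3:q onto floor
drop 4:u onto {0:u}
drop 5:q onto {3:q}
ground layer = {0:u, 1:s, 3:q}
drop-orders for the pieces not yet dropped (sum over which currently-grounded one goes next):
  1 to go: {2} 1  {4} 1  {5} 1
  2 to go: {0,4} 1  {1,2} 1  {2,4} 2  {2,5} 2  {3,5} 1  {4,5} 2
  3 to go: {0,2,4} 3  {0,4,5} 3  {1,2,4} 3  {1,2,5} 3  {2,3,5} 3  {2,4,5} 6  {3,4,5} 3
  4 to go: {0,1,2,4} 6  {0,2,4,5} 12  {0,3,4,5} 6  {1,2,3,5} 6  {1,2,4,5} 12  {2,3,4,5} 12
  if 0:u drops first: 30 orders
  if 1:s drops first: 30 orders
  if 3:q drops first: 30 orders
heap linearizations: 90

90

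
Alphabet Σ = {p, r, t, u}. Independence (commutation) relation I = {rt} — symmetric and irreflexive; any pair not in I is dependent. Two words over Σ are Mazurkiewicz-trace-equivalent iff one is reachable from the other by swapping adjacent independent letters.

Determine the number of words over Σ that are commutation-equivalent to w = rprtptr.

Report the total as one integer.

0(r) covers ∅
1(p) covers 0:r
2(r) covers 1:p
3(t) covers 1:p
4(p) covers 2:r, 3:t
5(t) covers 4:p
6(r) covers 4:p
floor of heap: 0:r
completions by unplaced set U, small U first (add the entries for U minus each lowest piece of U):
  |U|=1: {5}:1  {6}:1
  |U|=2: {5,6}:2
  |U|=3: {4,5,6}:2
  |U|=4: {2,4,5,6}:2  {3,4,5,6}:2
  |U|=5: {2,3,4,5,6}:4
  start at 0(r): 4

4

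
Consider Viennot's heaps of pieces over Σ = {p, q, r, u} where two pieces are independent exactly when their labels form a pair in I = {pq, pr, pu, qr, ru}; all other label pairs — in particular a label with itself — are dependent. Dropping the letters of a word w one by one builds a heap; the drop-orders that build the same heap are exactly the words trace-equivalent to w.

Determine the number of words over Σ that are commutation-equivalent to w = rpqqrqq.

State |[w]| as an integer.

0(r) covers ∅
1(p) covers ∅
2(q) covers ∅
3(q) covers 2:q
4(r) covers 0:r
5(q) covers 3:q
6(q) covers 5:q
floor of heap: 0:r, 1:p, 2:q
completions by unplaced set U, small U first (add the entries for U minus each lowest piece of U):
  |U|=1: {1}:1  {4}:1  {6}:1
  |U|=2: {0,4}:1  {1,4}:2  {1,6}:2  {4,6}:2  {5,6}:1
  |U|=3: {0,1,4}:3  {0,4,6}:3  {1,4,6}:6  {1,5,6}:3  {3,5,6}:1  {4,5,6}:3
  |U|=4: {0,1,4,6}:12  {0,4,5,6}:6  {1,3,5,6}:4  {1,4,5,6}:12  {2,3,5,6}:1  {3,4,5,6}:4
  |U|=5: {0,1,4,5,6}:30  {0,3,4,5,6}:10  {1,2,3,5,6}:5  {1,3,4,5,6}:20  {2,3,4,5,6}:5
  start at 0(r): 30
  start at 1(p): 15
  start at 2(q): 60
sum over floor = 105

105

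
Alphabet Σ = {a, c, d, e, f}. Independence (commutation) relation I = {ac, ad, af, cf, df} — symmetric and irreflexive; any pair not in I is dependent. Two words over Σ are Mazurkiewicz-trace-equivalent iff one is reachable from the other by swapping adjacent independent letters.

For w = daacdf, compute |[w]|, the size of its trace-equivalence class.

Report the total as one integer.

piece 0:d — minimal
piece 1:a — minimal
piece 2:a rests on {1:a}
piece 3:c rests on {0:d}
piece 4:d rests on {3:c}
piece 5:f — minimal
minimal pieces: {0:d, 1:a, 5:f}
ways to finish when only these pieces remain (= sum over removing one remaining piece with nothing left below it):
  1 left: {2}→1  {4}→1  {5}→1
  2 left: {1,2}→1  {2,4}→2  {2,5}→2  {3,4}→1  {4,5}→2
  3 left: {0,3,4}→1  {1,2,4}→3  {1,2,5}→3  {2,3,4}→3  {2,4,5}→6  {3,4,5}→3
  4 left: {0,2,3,4}→4  {0,3,4,5}→4  {1,2,3,4}→6  {1,2,4,5}→12  {2,3,4,5}→12
  placing 0:d first → 30 extensions
  placing 1:a first → 20 extensions
  placing 5:f first → 10 extensions
total linear extensions = 60

60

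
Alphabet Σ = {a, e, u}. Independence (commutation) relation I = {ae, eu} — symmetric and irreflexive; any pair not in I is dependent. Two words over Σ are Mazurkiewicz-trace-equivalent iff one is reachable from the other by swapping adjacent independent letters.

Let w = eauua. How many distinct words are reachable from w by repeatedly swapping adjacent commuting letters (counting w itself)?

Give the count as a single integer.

5

drop 0:e onto floor
drop 1:a onto floor
drop 2:u onto {1:a}
drop 3:u onto {2:u}
drop 4:a onto {3:u}
ground layer = {0:e, 1:a}
drop-orders for the pieces not yet dropped (sum over which currently-grounded one goes next):
  1 to go: {0} 1  {4} 1
  2 to go: {0,4} 2  {3,4} 1
  3 to go: {0,3,4} 3  {2,3,4} 1
  if 0:e drops first: 1 orders
  if 1:a drops first: 4 orders
heap linearizations: 5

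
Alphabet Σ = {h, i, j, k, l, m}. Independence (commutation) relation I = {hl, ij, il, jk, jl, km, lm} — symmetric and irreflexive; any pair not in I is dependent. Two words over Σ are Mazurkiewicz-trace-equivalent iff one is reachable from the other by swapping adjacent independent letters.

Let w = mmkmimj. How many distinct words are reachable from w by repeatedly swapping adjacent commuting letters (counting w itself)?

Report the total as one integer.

#0=m has no predecessor
#1=m depends on [0:m]
#2=k has no predecessor
#3=m depends on [1:m]
#4=i depends on [2:k, 3:m]
#5=m depends on [4:i]
#6=j depends on [5:m]
sources: [0:m, 2:k]
N(rest) = Σ N(rest − s) over sources s of rest; N(one piece) = 1:
  size 1 → [6]=1
  size 2 → [5,6]=1
  size 3 → [4,5,6]=1
  size 4 → [2,4,5,6]=1  [3,4,5,6]=1
  size 5 → [1,3,4,5,6]=1  [2,3,4,5,6]=2
  first=0(m) contributes 3
  first=2(k) contributes 1
|[w]| = 4

4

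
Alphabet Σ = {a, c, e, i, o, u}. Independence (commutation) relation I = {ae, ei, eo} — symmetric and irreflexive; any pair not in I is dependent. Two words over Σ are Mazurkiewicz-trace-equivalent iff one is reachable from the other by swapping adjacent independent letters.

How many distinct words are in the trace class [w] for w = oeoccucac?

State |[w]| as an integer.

piece 0:o — minimal
piece 1:e — minimal
piece 2:o rests on {0:o}
piece 3:c rests on {1:e, 2:o}
piece 4:c rests on {3:c}
piece 5:u rests on {4:c}
piece 6:c rests on {5:u}
piece 7:a rests on {6:c}
piece 8:c rests on {7:a}
minimal pieces: {0:o, 1:e}
ways to finish when only these pieces remain (= sum over removing one remaining piece with nothing left below it):
  1 left: {8}→1
  2 left: {7,8}→1
  3 left: {6,7,8}→1
  4 left: {5,6,7,8}→1
  5 left: {4,5,6,7,8}→1
  6 left: {3,4,5,6,7,8}→1
  7 left: {1,3,4,5,6,7,8}→1  {2,3,4,5,6,7,8}→1
  placing 0:o first → 2 extensions
  placing 1:e first → 1 extensions
total linear extensions = 3

3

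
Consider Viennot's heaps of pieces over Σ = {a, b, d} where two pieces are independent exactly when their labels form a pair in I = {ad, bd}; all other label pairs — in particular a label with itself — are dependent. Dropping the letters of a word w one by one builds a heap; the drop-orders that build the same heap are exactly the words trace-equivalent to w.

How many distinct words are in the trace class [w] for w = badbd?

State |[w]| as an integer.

piece 0:b — minimal
piece 1:a rests on {0:b}
piece 2:d — minimal
piece 3:b rests on {1:a}
piece 4:d rests on {2:d}
minimal pieces: {0:b, 2:d}
ways to finish when only these pieces remain (= sum over removing one remaining piece with nothing left below it):
  1 left: {3}→1  {4}→1
  2 left: {1,3}→1  {2,4}→1  {3,4}→2
  3 left: {0,1,3}→1  {1,3,4}→3  {2,3,4}→3
  placing 0:b first → 6 extensions
  placing 2:d first → 4 extensions
total linear extensions = 10

10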